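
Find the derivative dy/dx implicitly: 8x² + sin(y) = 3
Take d/dx of both sides. Since y is implicitly a function of x, the chain rule attaches a y' = dy/dx factor whenever we differentiate through y.

Set F(x, y) = (left side) − (right side), so the curve is F = 0. Differentiating each term of F:
  d/dx[8x^2] = 16x
  d/dx[sin(y)] = y'·cos(y)
  d/dx[-3] = 0

Collecting, the y'-free part is the partial derivative in x and the y' coefficient is the partial derivative in y:
  ∂F/∂x = 16x
  ∂F/∂y = cos(y)

so d/dx[F(x, y(x))] = ∂F/∂x + (∂F/∂y)·y' = 0. Rearranging,
  dy/dx = -(∂F/∂x)/(∂F/∂y) = -(16x)/(cos(y)) = -16x/cos(y)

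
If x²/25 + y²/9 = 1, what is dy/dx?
Take d/dx of both sides. Since y is implicitly a function of x, the chain rule attaches a y' = dy/dx factor whenever we differentiate through y.

Set F(x, y) = (left side) − (right side), so the curve is F = 0. Differentiating each term of F:
  d/dx[x^2/25] = 2x/25
  d/dx[y^2/9] = 2y·y'/9
  d/dx[-1] = 0

Collecting, the y'-free part is the partial derivative in x and the y' coefficient is the partial derivative in y:
  ∂F/∂x = 2x/25
  ∂F/∂y = 2y/9

so d/dx[F(x, y(x))] = ∂F/∂x + (∂F/∂y)·y' = 0. Rearranging,
  dy/dx = -(∂F/∂x)/(∂F/∂y) = -(2x/25)/(2y/9) = -9x/(25y)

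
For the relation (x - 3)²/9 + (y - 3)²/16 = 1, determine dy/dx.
Take d/dx of both sides. Since y is implicitly a function of x, the chain rule attaches a y' = dy/dx factor whenever we differentiate through y.

Set F(x, y) = (left side) − (right side), so the curve is F = 0. Differentiating each term of F:
  d/dx[(x - 3)^2/9] = 2x/9 - 2/3
  d/dx[(y - 3)^2/16] = y'(y - 3)/8
  d/dx[-1] = 0

Collecting, the y'-free part is the partial derivative in x and the y' coefficient is the partial derivative in y:
  ∂F/∂x = 2x/9 - 2/3
  ∂F/∂y = y/8 - 3/8

so d/dx[F(x, y(x))] = ∂F/∂x + (∂F/∂y)·y' = 0. Rearranging,
  dy/dx = -(∂F/∂x)/(∂F/∂y) = -(2x/9 - 2/3)/(y/8 - 3/8)
        = -(2(x - 3)/9)/((y - 3)/8) = 16(3 - x)/(9(y - 3))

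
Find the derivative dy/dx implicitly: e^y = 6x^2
Apply d/dx to both sides, remembering that y depends on x. Each occurrence of y therefore brings in a y' = dy/dx via the chain rule.

With F(x, y) equal to the left-hand side minus the right, differentiate F term by term:
  d/dx[-6x^2] = -12x
  d/dx[e^(y)] = y'·e^(y)
Adding these up, d/dx[F] = 0 becomes
  (-12x) + (e^(y))·y' = 0,
so isolating y',
  dy/dx = -(-12x)/(e^(y)) = 12x·e^(-y)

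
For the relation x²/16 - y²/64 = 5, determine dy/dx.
Differentiate both sides with respect to x, treating y as y(x). By the chain rule, any term containing y contributes a factor of y' = dy/dx when we differentiate it.

Move every term to one side and write the relation as F(x, y) = 0. Term by term,
  d/dx[x^2/16] = x/8
  d/dx[-y^2/64] = -y·y'/32
  d/dx[-5] = 0

The pieces without y' make up ∂F/∂x and the coefficient of y' is ∂F/∂y:
  ∂F/∂x = x/8,
  ∂F/∂y = -y/32.

Since d/dx[F] = ∂F/∂x + (∂F/∂y)·y' = 0, solve for y':
  (∂F/∂y)·y' = -∂F/∂x
  dy/dx = -(∂F/∂x)/(∂F/∂y) = -(x/8)/(-y/32) = 4x/y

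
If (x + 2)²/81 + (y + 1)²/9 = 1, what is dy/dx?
Take d/dx of both sides. Since y is implicitly a function of x, the chain rule attaches a y' = dy/dx factor whenever we differentiate through y.

Set F(x, y) = (left side) − (right side), so the curve is F = 0. Differentiating each term of F:
  d/dx[(x + 2)^2/81] = 2x/81 + 4/81
  d/dx[(y + 1)^2/9] = 2·y'(y + 1)/9
  d/dx[-1] = 0

Collecting, the y'-free part is the partial derivative in x and the y' coefficient is the partial derivative in y:
  ∂F/∂x = 2x/81 + 4/81
  ∂F/∂y = 2y/9 + 2/9

so d/dx[F(x, y(x))] = ∂F/∂x + (∂F/∂y)·y' = 0. Rearranging,
  dy/dx = -(∂F/∂x)/(∂F/∂y) = -(2x/81 + 4/81)/(2y/9 + 2/9)
        = -(2(x + 2)/81)/(2(y + 1)/9) = (-x - 2)/(9(y + 1))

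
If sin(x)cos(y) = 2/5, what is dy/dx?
Differentiate the relation implicitly: treat y = y(x) and apply the chain rule, so every y-derivative picks up a y' = dy/dx factor.

With everything moved to the left-hand side, differentiate term by term:
  d/dx[sin(x)·cos(y)] = -y'·sin(x)·sin(y) + cos(x)·cos(y)
  d/dx[-2/5] = 0

Separating the contributions that come from x directly and those that come through y:
  without y':      cos(x)·cos(y)
  multiplying y':  -sin(x)·sin(y)

so (cos(x)·cos(y)) + (-sin(x)·sin(y))·y' = 0, and therefore
  dy/dx = -(cos(x)·cos(y))/(-sin(x)·sin(y)) = 1/(tan(x)·tan(y))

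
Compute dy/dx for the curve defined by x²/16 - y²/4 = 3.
Take d/dx of both sides. Since y is implicitly a function of x, the chain rule attaches a y' = dy/dx factor whenever we differentiate through y.

Set F(x, y) = (left side) − (right side), so the curve is F = 0. Differentiating each term of F:
  d/dx[x^2/16] = x/8
  d/dx[-y^2/4] = -y·y'/2
  d/dx[-3] = 0

Collecting, the y'-free part is the partial derivative in x and the y' coefficient is the partial derivative in y:
  ∂F/∂x = x/8
  ∂F/∂y = -y/2

so d/dx[F(x, y(x))] = ∂F/∂x + (∂F/∂y)·y' = 0. Rearranging,
  dy/dx = -(∂F/∂x)/(∂F/∂y) = -(x/8)/(-y/2) = x/(4y)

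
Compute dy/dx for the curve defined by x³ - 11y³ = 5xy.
Take d/dx of both sides. Since y is implicitly a function of x, the chain rule attaches a y' = dy/dx factor whenever we differentiate through y.

Set F(x, y) = (left side) − (right side), so the curve is F = 0. Differentiating each term of F:
  d/dx[x^3] = 3x^2
  d/dx[-5xy] = -5x·y' - 5y
  d/dx[-11y^3] = -33y^2·y'

Collecting, the y'-free part is the partial derivative in x and the y' coefficient is the partial derivative in y:
  ∂F/∂x = 3x^2 - 5y
  ∂F/∂y = -5x - 33y^2

so d/dx[F(x, y(x))] = ∂F/∂x + (∂F/∂y)·y' = 0. Rearranging,
  dy/dx = -(∂F/∂x)/(∂F/∂y) = -(3x^2 - 5y)/(-5x - 33y^2) = (3x^2 - 5y)/(5x + 33y^2)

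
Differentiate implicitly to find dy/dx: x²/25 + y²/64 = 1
Differentiate the relation implicitly: treat y = y(x) and apply the chain rule, so every y-derivative picks up a y' = dy/dx factor.

With everything moved to the left-hand side, differentiate term by term:
  d/dx[x^2/25] = 2x/25
  d/dx[y^2/64] = y·y'/32
  d/dx[-1] = 0

Separating the contributions that come from x directly and those that come through y:
  without y':      2x/25
  multiplying y':  y/32

so (2x/25) + (y/32)·y' = 0, and therefore
  dy/dx = -(2x/25)/(y/32) = -64x/(25y)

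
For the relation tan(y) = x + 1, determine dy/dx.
Differentiate both sides with respect to x, treating y as y(x). By the chain rule, any term containing y contributes a factor of y' = dy/dx when we differentiate it.

Move every term to one side and write the relation as F(x, y) = 0. Term by term,
  d/dx[-x] = -1
  d/dx[tan(y)] = y'(tan(y)^2 + 1)
  d/dx[-1] = 0

The pieces without y' make up ∂F/∂x and the coefficient of y' is ∂F/∂y:
  ∂F/∂x = -1,
  ∂F/∂y = tan(y)^2 + 1.

Since d/dx[F] = ∂F/∂x + (∂F/∂y)·y' = 0, solve for y':
  (∂F/∂y)·y' = -∂F/∂x
  dy/dx = -(∂F/∂x)/(∂F/∂y) = -(-1)/(tan(y)^2 + 1) = cos(y)^2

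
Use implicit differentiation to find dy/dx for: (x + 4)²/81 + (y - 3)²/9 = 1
Differentiate both sides with respect to x, treating y as y(x). By the chain rule, any term containing y contributes a factor of y' = dy/dx when we differentiate it.

Move every term to one side and write the relation as F(x, y) = 0. Term by term,
  d/dx[(x + 4)^2/81] = 2x/81 + 8/81
  d/dx[(y - 3)^2/9] = 2·y'(y - 3)/9
  d/dx[-1] = 0

The pieces without y' make up ∂F/∂x and the coefficient of y' is ∂F/∂y:
  ∂F/∂x = 2x/81 + 8/81,
  ∂F/∂y = 2y/9 - 2/3.

Since d/dx[F] = ∂F/∂x + (∂F/∂y)·y' = 0, solve for y':
  (∂F/∂y)·y' = -∂F/∂x
  dy/dx = -(∂F/∂x)/(∂F/∂y) = -(2x/81 + 8/81)/(2y/9 - 2/3)
        = -(2(x + 4)/81)/(2(y - 3)/9) = (-x - 4)/(9(y - 3))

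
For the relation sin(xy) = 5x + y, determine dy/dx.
Take d/dx of both sides. Since y is implicitly a function of x, the chain rule attaches a y' = dy/dx factor whenever we differentiate through y.

Set F(x, y) = (left side) − (right side), so the curve is F = 0. Differentiating each term of F:
  d/dx[-5x] = -5
  d/dx[-y] = -y'
  d/dx[sin(xy)] = (x·y' + y)·cos(xy)

Collecting, the y'-free part is the partial derivative in x and the y' coefficient is the partial derivative in y:
  ∂F/∂x = y·cos(xy) - 5
  ∂F/∂y = x·cos(xy) - 1

so d/dx[F(x, y(x))] = ∂F/∂x + (∂F/∂y)·y' = 0. Rearranging,
  dy/dx = -(∂F/∂x)/(∂F/∂y) = -(y·cos(xy) - 5)/(x·cos(xy) - 1) = (-y·cos(xy) + 5)/(x·cos(xy) - 1)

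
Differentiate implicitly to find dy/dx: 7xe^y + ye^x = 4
Take d/dx of both sides. Since y is implicitly a function of x, the chain rule attaches a y' = dy/dx factor whenever we differentiate through y.

Set F(x, y) = (left side) − (right side), so the curve is F = 0. Differentiating each term of F:
  d/dx[7x·e^(y)] = 7x·y'·e^(y) + 7e^(y)
  d/dx[y·e^(x)] = y·e^(x) + y'·e^(x)
  d/dx[-4] = 0

Collecting, the y'-free part is the partial derivative in x and the y' coefficient is the partial derivative in y:
  ∂F/∂x = y·e^(x) + 7e^(y)
  ∂F/∂y = 7x·e^(y) + e^(x)

so d/dx[F(x, y(x))] = ∂F/∂x + (∂F/∂y)·y' = 0. Rearranging,
  dy/dx = -(∂F/∂x)/(∂F/∂y) = -(y·e^(x) + 7e^(y))/(7x·e^(y) + e^(x)) = (-y·e^(x) - 7e^(y))/(7x·e^(y) + e^(x))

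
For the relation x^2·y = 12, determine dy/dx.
Take d/dx of both sides. Since y is implicitly a function of x, the chain rule attaches a y' = dy/dx factor whenever we differentiate through y.

Set F(x, y) = (left side) − (right side), so the curve is F = 0. Differentiating each term of F:
  d/dx[x^2y] = x^2·y' + 2xy
  d/dx[-12] = 0

Collecting, the y'-free part is the partial derivative in x and the y' coefficient is the partial derivative in y:
  ∂F/∂x = 2xy
  ∂F/∂y = x^2

so d/dx[F(x, y(x))] = ∂F/∂x + (∂F/∂y)·y' = 0. Rearranging,
  dy/dx = -(∂F/∂x)/(∂F/∂y) = -(2xy)/(x^2) = -2y/x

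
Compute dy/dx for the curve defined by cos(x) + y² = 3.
Take d/dx of both sides. Since y is implicitly a function of x, the chain rule attaches a y' = dy/dx factor whenever we differentiate through y.

Set F(x, y) = (left side) − (right side), so the curve is F = 0. Differentiating each term of F:
  d/dx[y^2] = 2y·y'
  d/dx[cos(x)] = -sin(x)
  d/dx[-3] = 0

Collecting, the y'-free part is the partial derivative in x and the y' coefficient is the partial derivative in y:
  ∂F/∂x = -sin(x)
  ∂F/∂y = 2y

so d/dx[F(x, y(x))] = ∂F/∂x + (∂F/∂y)·y' = 0. Rearranging,
  dy/dx = -(∂F/∂x)/(∂F/∂y) = -(-sin(x))/(2y) = sin(x)/(2y)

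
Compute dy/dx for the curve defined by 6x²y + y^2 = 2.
Apply d/dx to both sides, remembering that y depends on x. Each occurrence of y therefore brings in a y' = dy/dx via the chain rule.

With F(x, y) equal to the left-hand side minus the right, differentiate F term by term:
  d/dx[6x^2y] = 6x^2·y' + 12xy
  d/dx[y^2] = 2y·y'
  d/dx[-2] = 0
Adding these up, d/dx[F] = 0 becomes
  (12xy) + (6x^2 + 2y)·y' = 0,
so isolating y',
  dy/dx = -(12xy)/(6x^2 + 2y) = -6xy/(3x^2 + y)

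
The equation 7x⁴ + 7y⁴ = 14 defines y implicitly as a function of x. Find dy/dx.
Take d/dx of both sides. Since y is implicitly a function of x, the chain rule attaches a y' = dy/dx factor whenever we differentiate through y.

Set F(x, y) = (left side) − (right side), so the curve is F = 0. Differentiating each term of F:
  d/dx[7x^4] = 28x^3
  d/dx[7y^4] = 28y^3·y'
  d/dx[-14] = 0

Collecting, the y'-free part is the partial derivative in x and the y' coefficient is the partial derivative in y:
  ∂F/∂x = 28x^3
  ∂F/∂y = 28y^3

so d/dx[F(x, y(x))] = ∂F/∂x + (∂F/∂y)·y' = 0. Rearranging,
  dy/dx = -(∂F/∂x)/(∂F/∂y) = -(28x^3)/(28y^3) = -x^3/y^3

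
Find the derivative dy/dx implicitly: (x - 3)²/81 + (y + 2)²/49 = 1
Take d/dx of both sides. Since y is implicitly a function of x, the chain rule attaches a y' = dy/dx factor whenever we differentiate through y.

Set F(x, y) = (left side) − (right side), so the curve is F = 0. Differentiating each term of F:
  d/dx[(x - 3)^2/81] = 2x/81 - 2/27
  d/dx[(y + 2)^2/49] = 2·y'(y + 2)/49
  d/dx[-1] = 0

Collecting, the y'-free part is the partial derivative in x and the y' coefficient is the partial derivative in y:
  ∂F/∂x = 2x/81 - 2/27
  ∂F/∂y = 2y/49 + 4/49

so d/dx[F(x, y(x))] = ∂F/∂x + (∂F/∂y)·y' = 0. Rearranging,
  dy/dx = -(∂F/∂x)/(∂F/∂y) = -(2x/81 - 2/27)/(2y/49 + 4/49)
        = -(2(x - 3)/81)/(2(y + 2)/49) = 49(3 - x)/(81(y + 2))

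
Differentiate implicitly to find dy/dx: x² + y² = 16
Differentiate the relation implicitly: treat y = y(x) and apply the chain rule, so every y-derivative picks up a y' = dy/dx factor.

With everything moved to the left-hand side, differentiate term by term:
  d/dx[x^2] = 2x
  d/dx[y^2] = 2y·y'
  d/dx[-16] = 0

Separating the contributions that come from x directly and those that come through y:
  without y':      2x
  multiplying y':  2y

so (2x) + (2y)·y' = 0, and therefore
  dy/dx = -(2x)/(2y) = -x/y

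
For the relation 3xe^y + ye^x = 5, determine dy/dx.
Apply d/dx to both sides, remembering that y depends on x. Each occurrence of y therefore brings in a y' = dy/dx via the chain rule.

With F(x, y) equal to the left-hand side minus the right, differentiate F term by term:
  d/dx[3x·e^(y)] = 3x·y'·e^(y) + 3e^(y)
  d/dx[y·e^(x)] = y·e^(x) + y'·e^(x)
  d/dx[-5] = 0
Adding these up, d/dx[F] = 0 becomes
  (y·e^(x) + 3e^(y)) + (3x·e^(y) + e^(x))·y' = 0,
so isolating y',
  dy/dx = -(y·e^(x) + 3e^(y))/(3x·e^(y) + e^(x)) = (-y·e^(x) - 3e^(y))/(3x·e^(y) + e^(x))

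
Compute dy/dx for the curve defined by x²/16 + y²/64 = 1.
Take d/dx of both sides. Since y is implicitly a function of x, the chain rule attaches a y' = dy/dx factor whenever we differentiate through y.

Set F(x, y) = (left side) − (right side), so the curve is F = 0. Differentiating each term of F:
  d/dx[x^2/16] = x/8
  d/dx[y^2/64] = y·y'/32
  d/dx[-1] = 0

Collecting, the y'-free part is the partial derivative in x and the y' coefficient is the partial derivative in y:
  ∂F/∂x = x/8
  ∂F/∂y = y/32

so d/dx[F(x, y(x))] = ∂F/∂x + (∂F/∂y)·y' = 0. Rearranging,
  dy/dx = -(∂F/∂x)/(∂F/∂y) = -(x/8)/(y/32) = -4x/y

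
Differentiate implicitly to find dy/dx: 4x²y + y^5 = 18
Differentiate both sides with respect to x, treating y as y(x). By the chain rule, any term containing y contributes a factor of y' = dy/dx when we differentiate it.

Move every term to one side and write the relation as F(x, y) = 0. Term by term,
  d/dx[4x^2y] = 4x^2·y' + 8xy
  d/dx[y^5] = 5y^4·y'
  d/dx[-18] = 0

The pieces without y' make up ∂F/∂x and the coefficient of y' is ∂F/∂y:
  ∂F/∂x = 8xy,
  ∂F/∂y = 4x^2 + 5y^4.

Since d/dx[F] = ∂F/∂x + (∂F/∂y)·y' = 0, solve for y':
  (∂F/∂y)·y' = -∂F/∂x
  dy/dx = -(∂F/∂x)/(∂F/∂y) = -(8xy)/(4x^2 + 5y^4) = -8xy/(4x^2 + 5y^4)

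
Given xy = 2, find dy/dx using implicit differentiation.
Apply d/dx to both sides, remembering that y depends on x. Each occurrence of y therefore brings in a y' = dy/dx via the chain rule.

With F(x, y) equal to the left-hand side minus the right, differentiate F term by term:
  d/dx[xy] = x·y' + y
  d/dx[-2] = 0
Adding these up, d/dx[F] = 0 becomes
  (y) + (x)·y' = 0,
so isolating y',
  dy/dx = -(y)/(x) = -y/x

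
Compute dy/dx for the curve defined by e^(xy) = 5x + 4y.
Apply d/dx to both sides, remembering that y depends on x. Each occurrence of y therefore brings in a y' = dy/dx via the chain rule.

With F(x, y) equal to the left-hand side minus the right, differentiate F term by term:
  d/dx[-5x] = -5
  d/dx[-4y] = -4·y'
  d/dx[e^(xy)] = (x·y' + y)·e^(xy)
Adding these up, d/dx[F] = 0 becomes
  (y·e^(xy) - 5) + (x·e^(xy) - 4)·y' = 0,
so isolating y',
  dy/dx = -(y·e^(xy) - 5)/(x·e^(xy) - 4) = (-y·e^(xy) + 5)/(x·e^(xy) - 4)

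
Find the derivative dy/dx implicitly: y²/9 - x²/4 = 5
Differentiate both sides with respect to x, treating y as y(x). By the chain rule, any term containing y contributes a factor of y' = dy/dx when we differentiate it.

Move every term to one side and write the relation as F(x, y) = 0. Term by term,
  d/dx[-x^2/4] = -x/2
  d/dx[y^2/9] = 2y·y'/9
  d/dx[-5] = 0

The pieces without y' make up ∂F/∂x and the coefficient of y' is ∂F/∂y:
  ∂F/∂x = -x/2,
  ∂F/∂y = 2y/9.

Since d/dx[F] = ∂F/∂x + (∂F/∂y)·y' = 0, solve for y':
  (∂F/∂y)·y' = -∂F/∂x
  dy/dx = -(∂F/∂x)/(∂F/∂y) = -(-x/2)/(2y/9) = 9x/(4y)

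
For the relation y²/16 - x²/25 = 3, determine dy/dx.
Differentiate both sides with respect to x, treating y as y(x). By the chain rule, any term containing y contributes a factor of y' = dy/dx when we differentiate it.

Move every term to one side and write the relation as F(x, y) = 0. Term by term,
  d/dx[-x^2/25] = -2x/25
  d/dx[y^2/16] = y·y'/8
  d/dx[-3] = 0

The pieces without y' make up ∂F/∂x and the coefficient of y' is ∂F/∂y:
  ∂F/∂x = -2x/25,
  ∂F/∂y = y/8.

Since d/dx[F] = ∂F/∂x + (∂F/∂y)·y' = 0, solve for y':
  (∂F/∂y)·y' = -∂F/∂x
  dy/dx = -(∂F/∂x)/(∂F/∂y) = -(-2x/25)/(y/8) = 16x/(25y)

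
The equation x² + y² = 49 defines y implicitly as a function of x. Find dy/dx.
Take d/dx of both sides. Since y is implicitly a function of x, the chain rule attaches a y' = dy/dx factor whenever we differentiate through y.

Set F(x, y) = (left side) − (right side), so the curve is F = 0. Differentiating each term of F:
  d/dx[x^2] = 2x
  d/dx[y^2] = 2y·y'
  d/dx[-49] = 0

Collecting, the y'-free part is the partial derivative in x and the y' coefficient is the partial derivative in y:
  ∂F/∂x = 2x
  ∂F/∂y = 2y

so d/dx[F(x, y(x))] = ∂F/∂x + (∂F/∂y)·y' = 0. Rearranging,
  dy/dx = -(∂F/∂x)/(∂F/∂y) = -(2x)/(2y) = -x/y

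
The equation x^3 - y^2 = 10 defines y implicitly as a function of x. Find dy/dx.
Differentiate both sides with respect to x, treating y as y(x). By the chain rule, any term containing y contributes a factor of y' = dy/dx when we differentiate it.

Move every term to one side and write the relation as F(x, y) = 0. Term by term,
  d/dx[x^3] = 3x^2
  d/dx[-y^2] = -2y·y'
  d/dx[-10] = 0

The pieces without y' make up ∂F/∂x and the coefficient of y' is ∂F/∂y:
  ∂F/∂x = 3x^2,
  ∂F/∂y = -2y.

Since d/dx[F] = ∂F/∂x + (∂F/∂y)·y' = 0, solve for y':
  (∂F/∂y)·y' = -∂F/∂x
  dy/dx = -(∂F/∂x)/(∂F/∂y) = -(3x^2)/(-2y) = 3x^2/(2y)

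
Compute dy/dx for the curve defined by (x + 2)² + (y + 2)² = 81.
Apply d/dx to both sides, remembering that y depends on x. Each occurrence of y therefore brings in a y' = dy/dx via the chain rule.

With F(x, y) equal to the left-hand side minus the right, differentiate F term by term:
  d/dx[(x + 2)^2] = 2x + 4
  d/dx[(y + 2)^2] = 2·y'(y + 2)
  d/dx[-81] = 0
Adding these up, d/dx[F] = 0 becomes
  (2x + 4) + (2y + 4)·y' = 0,
so isolating y',
  dy/dx = -(2x + 4)/(2y + 4) = (-x - 2)/(y + 2)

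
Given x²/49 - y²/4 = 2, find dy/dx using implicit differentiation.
Apply d/dx to both sides, remembering that y depends on x. Each occurrence of y therefore brings in a y' = dy/dx via the chain rule.

With F(x, y) equal to the left-hand side minus the right, differentiate F term by term:
  d/dx[x^2/49] = 2x/49
  d/dx[-y^2/4] = -y·y'/2
  d/dx[-2] = 0
Adding these up, d/dx[F] = 0 becomes
  (2x/49) + (-y/2)·y' = 0,
so isolating y',
  dy/dx = -(2x/49)/(-y/2) = 4x/(49y)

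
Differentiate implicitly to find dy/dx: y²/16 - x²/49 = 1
Take d/dx of both sides. Since y is implicitly a function of x, the chain rule attaches a y' = dy/dx factor whenever we differentiate through y.

Set F(x, y) = (left side) − (right side), so the curve is F = 0. Differentiating each term of F:
  d/dx[-x^2/49] = -2x/49
  d/dx[y^2/16] = y·y'/8
  d/dx[-1] = 0

Collecting, the y'-free part is the partial derivative in x and the y' coefficient is the partial derivative in y:
  ∂F/∂x = -2x/49
  ∂F/∂y = y/8

so d/dx[F(x, y(x))] = ∂F/∂x + (∂F/∂y)·y' = 0. Rearranging,
  dy/dx = -(∂F/∂x)/(∂F/∂y) = -(-2x/49)/(y/8) = 16x/(49y)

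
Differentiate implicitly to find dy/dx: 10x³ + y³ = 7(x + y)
Take d/dx of both sides. Since y is implicitly a function of x, the chain rule attaches a y' = dy/dx factor whenever we differentiate through y.

Set F(x, y) = (left side) − (right side), so the curve is F = 0. Differentiating each term of F:
  d/dx[10x^3] = 30x^2
  d/dx[-7x] = -7
  d/dx[y^3] = 3y^2·y'
  d/dx[-7y] = -7·y'

Collecting, the y'-free part is the partial derivative in x and the y' coefficient is the partial derivative in y:
  ∂F/∂x = 30x^2 - 7
  ∂F/∂y = 3y^2 - 7

so d/dx[F(x, y(x))] = ∂F/∂x + (∂F/∂y)·y' = 0. Rearranging,
  dy/dx = -(∂F/∂x)/(∂F/∂y) = -(30x^2 - 7)/(3y^2 - 7) = (7 - 30x^2)/(3y^2 - 7)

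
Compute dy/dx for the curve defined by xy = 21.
Differentiate both sides with respect to x, treating y as y(x). By the chain rule, any term containing y contributes a factor of y' = dy/dx when we differentiate it.

Move every term to one side and write the relation as F(x, y) = 0. Term by term,
  d/dx[xy] = x·y' + y
  d/dx[-21] = 0

The pieces without y' make up ∂F/∂x and the coefficient of y' is ∂F/∂y:
  ∂F/∂x = y,
  ∂F/∂y = x.

Since d/dx[F] = ∂F/∂x + (∂F/∂y)·y' = 0, solve for y':
  (∂F/∂y)·y' = -∂F/∂x
  dy/dx = -(∂F/∂x)/(∂F/∂y) = -(y)/(x) = -y/x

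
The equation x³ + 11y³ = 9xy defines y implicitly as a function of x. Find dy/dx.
Take d/dx of both sides. Since y is implicitly a function of x, the chain rule attaches a y' = dy/dx factor whenever we differentiate through y.

Set F(x, y) = (left side) − (right side), so the curve is F = 0. Differentiating each term of F:
  d/dx[x^3] = 3x^2
  d/dx[-9xy] = -9x·y' - 9y
  d/dx[11y^3] = 33y^2·y'

Collecting, the y'-free part is the partial derivative in x and the y' coefficient is the partial derivative in y:
  ∂F/∂x = 3x^2 - 9y
  ∂F/∂y = -9x + 33y^2

so d/dx[F(x, y(x))] = ∂F/∂x + (∂F/∂y)·y' = 0. Rearranging,
  dy/dx = -(∂F/∂x)/(∂F/∂y) = -(3x^2 - 9y)/(-9x + 33y^2) = (x^2 - 3y)/(3x - 11y^2)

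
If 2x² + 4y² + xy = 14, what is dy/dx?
Take d/dx of both sides. Since y is implicitly a function of x, the chain rule attaches a y' = dy/dx factor whenever we differentiate through y.

Set F(x, y) = (left side) − (right side), so the curve is F = 0. Differentiating each term of F:
  d/dx[2x^2] = 4x
  d/dx[xy] = x·y' + y
  d/dx[4y^2] = 8y·y'
  d/dx[-14] = 0

Collecting, the y'-free part is the partial derivative in x and the y' coefficient is the partial derivative in y:
  ∂F/∂x = 4x + y
  ∂F/∂y = x + 8y

so d/dx[F(x, y(x))] = ∂F/∂x + (∂F/∂y)·y' = 0. Rearranging,
  dy/dx = -(∂F/∂x)/(∂F/∂y) = -(4x + y)/(x + 8y) = (-4x - y)/(x + 8y)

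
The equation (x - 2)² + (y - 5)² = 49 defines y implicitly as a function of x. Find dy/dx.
Differentiate the relation implicitly: treat y = y(x) and apply the chain rule, so every y-derivative picks up a y' = dy/dx factor.

With everything moved to the left-hand side, differentiate term by term:
  d/dx[(x - 2)^2] = 2x - 4
  d/dx[(y - 5)^2] = 2·y'(y - 5)
  d/dx[-49] = 0

Separating the contributions that come from x directly and those that come through y:
  without y':      2x - 4
  multiplying y':  2y - 10

so (2x - 4) + (2y - 10)·y' = 0, and therefore
  dy/dx = -(2x - 4)/(2y - 10) = (2 - x)/(y - 5)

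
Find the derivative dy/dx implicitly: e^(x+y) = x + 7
Differentiate the relation implicitly: treat y = y(x) and apply the chain rule, so every y-derivative picks up a y' = dy/dx factor.

With everything moved to the left-hand side, differentiate term by term:
  d/dx[-x] = -1
  d/dx[e^(x + y)] = (y' + 1)·e^(x + y)
  d/dx[-7] = 0

Separating the contributions that come from x directly and those that come through y:
  without y':      e^(x + y) - 1
  multiplying y':  e^(x + y)

so (e^(x + y) - 1) + (e^(x + y))·y' = 0, and therefore
  dy/dx = -(e^(x + y) - 1)/(e^(x + y)) = e^(-x - y) - 1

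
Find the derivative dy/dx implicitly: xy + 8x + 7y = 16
Take d/dx of both sides. Since y is implicitly a function of x, the chain rule attaches a y' = dy/dx factor whenever we differentiate through y.

Set F(x, y) = (left side) − (right side), so the curve is F = 0. Differentiating each term of F:
  d/dx[xy] = x·y' + y
  d/dx[8x] = 8
  d/dx[7y] = 7·y'
  d/dx[-16] = 0

Collecting, the y'-free part is the partial derivative in x and the y' coefficient is the partial derivative in y:
  ∂F/∂x = y + 8
  ∂F/∂y = x + 7

so d/dx[F(x, y(x))] = ∂F/∂x + (∂F/∂y)·y' = 0. Rearranging,
  dy/dx = -(∂F/∂x)/(∂F/∂y) = -(y + 8)/(x + 7) = (-y - 8)/(x + 7)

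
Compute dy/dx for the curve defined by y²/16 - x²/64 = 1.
Differentiate both sides with respect to x, treating y as y(x). By the chain rule, any term containing y contributes a factor of y' = dy/dx when we differentiate it.

Move every term to one side and write the relation as F(x, y) = 0. Term by term,
  d/dx[-x^2/64] = -x/32
  d/dx[y^2/16] = y·y'/8
  d/dx[-1] = 0

The pieces without y' make up ∂F/∂x and the coefficient of y' is ∂F/∂y:
  ∂F/∂x = -x/32,
  ∂F/∂y = y/8.

Since d/dx[F] = ∂F/∂x + (∂F/∂y)·y' = 0, solve for y':
  (∂F/∂y)·y' = -∂F/∂x
  dy/dx = -(∂F/∂x)/(∂F/∂y) = -(-x/32)/(y/8) = x/(4y)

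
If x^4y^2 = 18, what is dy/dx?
Take d/dx of both sides. Since y is implicitly a function of x, the chain rule attaches a y' = dy/dx factor whenever we differentiate through y.

Set F(x, y) = (left side) − (right side), so the curve is F = 0. Differentiating each term of F:
  d/dx[x^4y^2] = 2x^4y·y' + 4x^3y^2
  d/dx[-18] = 0

Collecting, the y'-free part is the partial derivative in x and the y' coefficient is the partial derivative in y:
  ∂F/∂x = 4x^3y^2
  ∂F/∂y = 2x^4y

so d/dx[F(x, y(x))] = ∂F/∂x + (∂F/∂y)·y' = 0. Rearranging,
  dy/dx = -(∂F/∂x)/(∂F/∂y) = -(4x^3y^2)/(2x^4y) = -2y/x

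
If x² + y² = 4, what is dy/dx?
Differentiate the relation implicitly: treat y = y(x) and apply the chain rule, so every y-derivative picks up a y' = dy/dx factor.

With everything moved to the left-hand side, differentiate term by term:
  d/dx[x^2] = 2x
  d/dx[y^2] = 2y·y'
  d/dx[-4] = 0

Separating the contributions that come from x directly and those that come through y:
  without y':      2x
  multiplying y':  2y

so (2x) + (2y)·y' = 0, and therefore
  dy/dx = -(2x)/(2y) = -x/y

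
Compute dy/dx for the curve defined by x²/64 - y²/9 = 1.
Apply d/dx to both sides, remembering that y depends on x. Each occurrence of y therefore brings in a y' = dy/dx via the chain rule.

With F(x, y) equal to the left-hand side minus the right, differentiate F term by term:
  d/dx[x^2/64] = x/32
  d/dx[-y^2/9] = -2y·y'/9
  d/dx[-1] = 0
Adding these up, d/dx[F] = 0 becomes
  (x/32) + (-2y/9)·y' = 0,
so isolating y',
  dy/dx = -(x/32)/(-2y/9) = 9x/(64y)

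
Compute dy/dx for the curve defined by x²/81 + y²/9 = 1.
Take d/dx of both sides. Since y is implicitly a function of x, the chain rule attaches a y' = dy/dx factor whenever we differentiate through y.

Set F(x, y) = (left side) − (right side), so the curve is F = 0. Differentiating each term of F:
  d/dx[x^2/81] = 2x/81
  d/dx[y^2/9] = 2y·y'/9
  d/dx[-1] = 0

Collecting, the y'-free part is the partial derivative in x and the y' coefficient is the partial derivative in y:
  ∂F/∂x = 2x/81
  ∂F/∂y = 2y/9

so d/dx[F(x, y(x))] = ∂F/∂x + (∂F/∂y)·y' = 0. Rearranging,
  dy/dx = -(∂F/∂x)/(∂F/∂y) = -(2x/81)/(2y/9) = -x/(9y)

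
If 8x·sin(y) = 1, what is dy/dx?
Apply d/dx to both sides, remembering that y depends on x. Each occurrence of y therefore brings in a y' = dy/dx via the chain rule.

With F(x, y) equal to the left-hand side minus the right, differentiate F term by term:
  d/dx[8x·sin(y)] = 8x·y'·cos(y) + 8sin(y)
  d/dx[-1] = 0
Adding these up, d/dx[F] = 0 becomes
  (8sin(y)) + (8x·cos(y))·y' = 0,
so isolating y',
  dy/dx = -(8sin(y))/(8x·cos(y)) = -tan(y)/x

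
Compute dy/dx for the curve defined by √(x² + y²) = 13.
Differentiate the relation implicitly: treat y = y(x) and apply the chain rule, so every y-derivative picks up a y' = dy/dx factor.

With everything moved to the left-hand side, differentiate term by term:
  d/dx[√(x^2 + y^2)] = (x + y·y')/√(x^2 + y^2)
  d/dx[-13] = 0

Separating the contributions that come from x directly and those that come through y:
  without y':      x/√(x^2 + y^2)
  multiplying y':  y/√(x^2 + y^2)

so (x/√(x^2 + y^2)) + (y/√(x^2 + y^2))·y' = 0, and therefore
  dy/dx = -(x/√(x^2 + y^2))/(y/√(x^2 + y^2)) = -x/y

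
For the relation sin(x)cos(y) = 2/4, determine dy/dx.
Take d/dx of both sides. Since y is implicitly a function of x, the chain rule attaches a y' = dy/dx factor whenever we differentiate through y.

Set F(x, y) = (left side) − (right side), so the curve is F = 0. Differentiating each term of F:
  d/dx[sin(x)·cos(y)] = -y'·sin(x)·sin(y) + cos(x)·cos(y)
  d/dx[-1/2] = 0

Collecting, the y'-free part is the partial derivative in x and the y' coefficient is the partial derivative in y:
  ∂F/∂x = cos(x)·cos(y)
  ∂F/∂y = -sin(x)·sin(y)

so d/dx[F(x, y(x))] = ∂F/∂x + (∂F/∂y)·y' = 0. Rearranging,
  dy/dx = -(∂F/∂x)/(∂F/∂y) = -(cos(x)·cos(y))/(-sin(x)·sin(y)) = 1/(tan(x)·tan(y))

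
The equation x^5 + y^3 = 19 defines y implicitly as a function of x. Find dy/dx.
Apply d/dx to both sides, remembering that y depends on x. Each occurrence of y therefore brings in a y' = dy/dx via the chain rule.

With F(x, y) equal to the left-hand side minus the right, differentiate F term by term:
  d/dx[x^5] = 5x^4
  d/dx[y^3] = 3y^2·y'
  d/dx[-19] = 0
Adding these up, d/dx[F] = 0 becomes
  (5x^4) + (3y^2)·y' = 0,
so isolating y',
  dy/dx = -(5x^4)/(3y^2) = -5x^4/(3y^2)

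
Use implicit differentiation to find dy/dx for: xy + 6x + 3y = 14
Take d/dx of both sides. Since y is implicitly a function of x, the chain rule attaches a y' = dy/dx factor whenever we differentiate through y.

Set F(x, y) = (left side) − (right side), so the curve is F = 0. Differentiating each term of F:
  d/dx[xy] = x·y' + y
  d/dx[6x] = 6
  d/dx[3y] = 3·y'
  d/dx[-14] = 0

Collecting, the y'-free part is the partial derivative in x and the y' coefficient is the partial derivative in y:
  ∂F/∂x = y + 6
  ∂F/∂y = x + 3

so d/dx[F(x, y(x))] = ∂F/∂x + (∂F/∂y)·y' = 0. Rearranging,
  dy/dx = -(∂F/∂x)/(∂F/∂y) = -(y + 6)/(x + 3) = (-y - 6)/(x + 3)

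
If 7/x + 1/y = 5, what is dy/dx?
Apply d/dx to both sides, remembering that y depends on x. Each occurrence of y therefore brings in a y' = dy/dx via the chain rule.

With F(x, y) equal to the left-hand side minus the right, differentiate F term by term:
  d/dx[1/y] = -y'/y^2
  d/dx[7/x] = -7/x^2
  d/dx[-5] = 0
Adding these up, d/dx[F] = 0 becomes
  (-7/x^2) + (-1/y^2)·y' = 0,
so isolating y',
  dy/dx = -(-7/x^2)/(-1/y^2) = -7y^2/x^2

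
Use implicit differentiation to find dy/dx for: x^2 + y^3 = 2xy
Apply d/dx to both sides, remembering that y depends on x. Each occurrence of y therefore brings in a y' = dy/dx via the chain rule.

With F(x, y) equal to the left-hand side minus the right, differentiate F term by term:
  d/dx[x^2] = 2x
  d/dx[-2xy] = -2x·y' - 2y
  d/dx[y^3] = 3y^2·y'
Adding these up, d/dx[F] = 0 becomes
  (2x - 2y) + (-2x + 3y^2)·y' = 0,
so isolating y',
  dy/dx = -(2x - 2y)/(-2x + 3y^2) = 2(x - y)/(2x - 3y^2)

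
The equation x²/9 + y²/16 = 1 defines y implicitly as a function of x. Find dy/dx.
Differentiate the relation implicitly: treat y = y(x) and apply the chain rule, so every y-derivative picks up a y' = dy/dx factor.

With everything moved to the left-hand side, differentiate term by term:
  d/dx[x^2/9] = 2x/9
  d/dx[y^2/16] = y·y'/8
  d/dx[-1] = 0

Separating the contributions that come from x directly and those that come through y:
  without y':      2x/9
  multiplying y':  y/8

so (2x/9) + (y/8)·y' = 0, and therefore
  dy/dx = -(2x/9)/(y/8) = -16x/(9y)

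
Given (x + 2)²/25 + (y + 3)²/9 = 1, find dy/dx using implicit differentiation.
Take d/dx of both sides. Since y is implicitly a function of x, the chain rule attaches a y' = dy/dx factor whenever we differentiate through y.

Set F(x, y) = (left side) − (right side), so the curve is F = 0. Differentiating each term of F:
  d/dx[(x + 2)^2/25] = 2x/25 + 4/25
  d/dx[(y + 3)^2/9] = 2·y'(y + 3)/9
  d/dx[-1] = 0

Collecting, the y'-free part is the partial derivative in x and the y' coefficient is the partial derivative in y:
  ∂F/∂x = 2x/25 + 4/25
  ∂F/∂y = 2y/9 + 2/3

so d/dx[F(x, y(x))] = ∂F/∂x + (∂F/∂y)·y' = 0. Rearranging,
  dy/dx = -(∂F/∂x)/(∂F/∂y) = -(2x/25 + 4/25)/(2y/9 + 2/3)
        = -(2(x + 2)/25)/(2(y + 3)/9) = 9(-x - 2)/(25(y + 3))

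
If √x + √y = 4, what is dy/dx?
Take d/dx of both sides. Since y is implicitly a function of x, the chain rule attaches a y' = dy/dx factor whenever we differentiate through y.

Set F(x, y) = (left side) − (right side), so the curve is F = 0. Differentiating each term of F:
  d/dx[√(x)] = 1/(2√(x))
  d/dx[√(y)] = y'/(2√(y))
  d/dx[-4] = 0

Collecting, the y'-free part is the partial derivative in x and the y' coefficient is the partial derivative in y:
  ∂F/∂x = 1/(2√(x))
  ∂F/∂y = 1/(2√(y))

so d/dx[F(x, y(x))] = ∂F/∂x + (∂F/∂y)·y' = 0. Rearranging,
  dy/dx = -(∂F/∂x)/(∂F/∂y) = -(1/(2√(x)))/(1/(2√(y))) = -√(y)/√(x)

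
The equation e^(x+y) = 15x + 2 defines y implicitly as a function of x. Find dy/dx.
Differentiate both sides with respect to x, treating y as y(x). By the chain rule, any term containing y contributes a factor of y' = dy/dx when we differentiate it.

Move every term to one side and write the relation as F(x, y) = 0. Term by term,
  d/dx[-15x] = -15
  d/dx[e^(x + y)] = (y' + 1)·e^(x + y)
  d/dx[-2] = 0

The pieces without y' make up ∂F/∂x and the coefficient of y' is ∂F/∂y:
  ∂F/∂x = e^(x + y) - 15,
  ∂F/∂y = e^(x + y).

Since d/dx[F] = ∂F/∂x + (∂F/∂y)·y' = 0, solve for y':
  (∂F/∂y)·y' = -∂F/∂x
  dy/dx = -(∂F/∂x)/(∂F/∂y) = -(e^(x + y) - 15)/(e^(x + y)) = 15e^(-x - y) - 1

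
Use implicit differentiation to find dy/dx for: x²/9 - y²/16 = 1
Differentiate the relation implicitly: treat y = y(x) and apply the chain rule, so every y-derivative picks up a y' = dy/dx factor.

With everything moved to the left-hand side, differentiate term by term:
  d/dx[x^2/9] = 2x/9
  d/dx[-y^2/16] = -y·y'/8
  d/dx[-1] = 0

Separating the contributions that come from x directly and those that come through y:
  without y':      2x/9
  multiplying y':  -y/8

so (2x/9) + (-y/8)·y' = 0, and therefore
  dy/dx = -(2x/9)/(-y/8) = 16x/(9y)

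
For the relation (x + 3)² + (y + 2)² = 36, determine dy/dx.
Apply d/dx to both sides, remembering that y depends on x. Each occurrence of y therefore brings in a y' = dy/dx via the chain rule.

With F(x, y) equal to the left-hand side minus the right, differentiate F term by term:
  d/dx[(x + 3)^2] = 2x + 6
  d/dx[(y + 2)^2] = 2·y'(y + 2)
  d/dx[-36] = 0
Adding these up, d/dx[F] = 0 becomes
  (2x + 6) + (2y + 4)·y' = 0,
so isolating y',
  dy/dx = -(2x + 6)/(2y + 4) = (-x - 3)/(y + 2)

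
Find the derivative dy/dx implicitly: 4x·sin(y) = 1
Take d/dx of both sides. Since y is implicitly a function of x, the chain rule attaches a y' = dy/dx factor whenever we differentiate through y.

Set F(x, y) = (left side) − (right side), so the curve is F = 0. Differentiating each term of F:
  d/dx[4x·sin(y)] = 4x·y'·cos(y) + 4sin(y)
  d/dx[-1] = 0

Collecting, the y'-free part is the partial derivative in x and the y' coefficient is the partial derivative in y:
  ∂F/∂x = 4sin(y)
  ∂F/∂y = 4x·cos(y)

so d/dx[F(x, y(x))] = ∂F/∂x + (∂F/∂y)·y' = 0. Rearranging,
  dy/dx = -(∂F/∂x)/(∂F/∂y) = -(4sin(y))/(4x·cos(y)) = -tan(y)/x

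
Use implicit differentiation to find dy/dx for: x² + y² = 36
Differentiate both sides with respect to x, treating y as y(x). By the chain rule, any term containing y contributes a factor of y' = dy/dx when we differentiate it.

Move every term to one side and write the relation as F(x, y) = 0. Term by term,
  d/dx[x^2] = 2x
  d/dx[y^2] = 2y·y'
  d/dx[-36] = 0

The pieces without y' make up ∂F/∂x and the coefficient of y' is ∂F/∂y:
  ∂F/∂x = 2x,
  ∂F/∂y = 2y.

Since d/dx[F] = ∂F/∂x + (∂F/∂y)·y' = 0, solve for y':
  (∂F/∂y)·y' = -∂F/∂x
  dy/dx = -(∂F/∂x)/(∂F/∂y) = -(2x)/(2y) = -x/y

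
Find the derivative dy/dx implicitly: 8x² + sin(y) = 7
Take d/dx of both sides. Since y is implicitly a function of x, the chain rule attaches a y' = dy/dx factor whenever we differentiate through y.

Set F(x, y) = (left side) − (right side), so the curve is F = 0. Differentiating each term of F:
  d/dx[8x^2] = 16x
  d/dx[sin(y)] = y'·cos(y)
  d/dx[-7] = 0

Collecting, the y'-free part is the partial derivative in x and the y' coefficient is the partial derivative in y:
  ∂F/∂x = 16x
  ∂F/∂y = cos(y)

so d/dx[F(x, y(x))] = ∂F/∂x + (∂F/∂y)·y' = 0. Rearranging,
  dy/dx = -(∂F/∂x)/(∂F/∂y) = -(16x)/(cos(y)) = -16x/cos(y)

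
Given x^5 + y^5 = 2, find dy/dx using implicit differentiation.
Take d/dx of both sides. Since y is implicitly a function of x, the chain rule attaches a y' = dy/dx factor whenever we differentiate through y.

Set F(x, y) = (left side) − (right side), so the curve is F = 0. Differentiating each term of F:
  d/dx[x^5] = 5x^4
  d/dx[y^5] = 5y^4·y'
  d/dx[-2] = 0

Collecting, the y'-free part is the partial derivative in x and the y' coefficient is the partial derivative in y:
  ∂F/∂x = 5x^4
  ∂F/∂y = 5y^4

so d/dx[F(x, y(x))] = ∂F/∂x + (∂F/∂y)·y' = 0. Rearranging,
  dy/dx = -(∂F/∂x)/(∂F/∂y) = -(5x^4)/(5y^4) = -x^4/y^4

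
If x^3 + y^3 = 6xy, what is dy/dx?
Apply d/dx to both sides, remembering that y depends on x. Each occurrence of y therefore brings in a y' = dy/dx via the chain rule.

With F(x, y) equal to the left-hand side minus the right, differentiate F term by term:
  d/dx[x^3] = 3x^2
  d/dx[-6xy] = -6x·y' - 6y
  d/dx[y^3] = 3y^2·y'
Adding these up, d/dx[F] = 0 becomes
  (3x^2 - 6y) + (-6x + 3y^2)·y' = 0,
so isolating y',
  dy/dx = -(3x^2 - 6y)/(-6x + 3y^2) = (x^2 - 2y)/(2x - y^2)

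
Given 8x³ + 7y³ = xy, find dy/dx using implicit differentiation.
Differentiate the relation implicitly: treat y = y(x) and apply the chain rule, so every y-derivative picks up a y' = dy/dx factor.

With everything moved to the left-hand side, differentiate term by term:
  d/dx[8x^3] = 24x^2
  d/dx[-xy] = -x·y' - y
  d/dx[7y^3] = 21y^2·y'

Separating the contributions that come from x directly and those that come through y:
  without y':      24x^2 - y
  multiplying y':  -x + 21y^2

so (24x^2 - y) + (-x + 21y^2)·y' = 0, and therefore
  dy/dx = -(24x^2 - y)/(-x + 21y^2) = (24x^2 - y)/(x - 21y^2)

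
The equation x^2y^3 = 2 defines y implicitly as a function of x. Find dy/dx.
Take d/dx of both sides. Since y is implicitly a function of x, the chain rule attaches a y' = dy/dx factor whenever we differentiate through y.

Set F(x, y) = (left side) − (right side), so the curve is F = 0. Differentiating each term of F:
  d/dx[x^2y^3] = 3x^2y^2·y' + 2xy^3
  d/dx[-2] = 0

Collecting, the y'-free part is the partial derivative in x and the y' coefficient is the partial derivative in y:
  ∂F/∂x = 2xy^3
  ∂F/∂y = 3x^2y^2

so d/dx[F(x, y(x))] = ∂F/∂x + (∂F/∂y)·y' = 0. Rearranging,
  dy/dx = -(∂F/∂x)/(∂F/∂y) = -(2xy^3)/(3x^2y^2) = -2y/(3x)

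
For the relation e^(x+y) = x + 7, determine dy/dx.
Differentiate the relation implicitly: treat y = y(x) and apply the chain rule, so every y-derivative picks up a y' = dy/dx factor.

With everything moved to the left-hand side, differentiate term by term:
  d/dx[-x] = -1
  d/dx[e^(x + y)] = (y' + 1)·e^(x + y)
  d/dx[-7] = 0

Separating the contributions that come from x directly and those that come through y:
  without y':      e^(x + y) - 1
  multiplying y':  e^(x + y)

so (e^(x + y) - 1) + (e^(x + y))·y' = 0, and therefore
  dy/dx = -(e^(x + y) - 1)/(e^(x + y)) = e^(-x - y) - 1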